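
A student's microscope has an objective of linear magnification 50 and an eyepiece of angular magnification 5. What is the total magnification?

250

The overall magnification of a compound microscope is the product of the objective and eyepiece magnifications:
M = M_obj x M_eye = 50 x 5 = 250.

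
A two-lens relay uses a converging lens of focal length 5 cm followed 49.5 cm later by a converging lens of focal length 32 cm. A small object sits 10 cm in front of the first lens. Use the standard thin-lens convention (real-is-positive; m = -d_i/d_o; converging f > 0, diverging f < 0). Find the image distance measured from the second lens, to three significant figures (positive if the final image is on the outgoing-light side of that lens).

169 cm

Lens 1: 1/d_i1 = 1/f_1 - 1/d_o1 = 1/5 - 1/10 = 0.10000 cm^-1, so d_i1 = 10.000 cm.
That image sits 39.500 cm in front of the second lens, so d_o2 = 39.500 cm.
Lens 2: 1/d_i2 = 1/f_2 - 1/d_o2 = 1/32 - 1/(39.500) = 0.00593 cm^-1, so d_i2 = 168.533 cm.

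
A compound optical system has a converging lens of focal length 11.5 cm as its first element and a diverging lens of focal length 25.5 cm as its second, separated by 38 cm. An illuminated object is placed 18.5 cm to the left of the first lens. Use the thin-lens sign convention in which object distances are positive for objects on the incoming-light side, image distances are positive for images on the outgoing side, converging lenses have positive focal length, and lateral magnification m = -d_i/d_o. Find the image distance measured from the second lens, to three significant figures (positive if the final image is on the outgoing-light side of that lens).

Lens 1: 1/d_i1 = 1/f_1 - 1/d_o1 = 1/11.5 - 1/18.5 = 0.03290 cm^-1, so d_i1 = 30.393 cm.
That image sits 7.607 cm in front of the second lens, so d_o2 = 7.607 cm.
Lens 2: 1/d_i2 = 1/f_2 - 1/d_o2 = 1/(-25.5) - 1/(7.607) = -0.17067 cm^-1, so d_i2 = -5.859 cm.

-5.86 cm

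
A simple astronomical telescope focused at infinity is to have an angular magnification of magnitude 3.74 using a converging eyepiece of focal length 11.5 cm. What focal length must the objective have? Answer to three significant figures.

43.0 cm

|M| = f_obj/|f_eye|, so f_obj = |M| x |f_eye| = 3.74 x 11.5 = 43.010 cm.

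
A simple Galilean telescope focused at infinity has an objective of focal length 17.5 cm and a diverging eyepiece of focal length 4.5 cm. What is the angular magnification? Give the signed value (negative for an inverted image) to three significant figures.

M = -f_obj/f_eye = -17.5/(-4.5) = 3.889.

3.89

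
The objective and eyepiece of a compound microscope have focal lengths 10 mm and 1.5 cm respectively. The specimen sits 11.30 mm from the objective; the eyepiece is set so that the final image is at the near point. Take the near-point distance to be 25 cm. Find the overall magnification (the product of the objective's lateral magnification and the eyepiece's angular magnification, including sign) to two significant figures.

-140

Convert to cm: f_obj = 10 mm = 1 cm; d_o = 11.30 mm = 1.13 cm.
Objective: 1/d_i = 1/f_obj - 1/d_o = 1/1 - 1/1.13 = 0.11504 cm^-1, so d_i = 8.692 cm.
m_obj = -d_i/d_o = -8.692/1.13 = -7.692.
Eyepiece angular magnification (image at near point): M_eye = 1 + D/f_e = 1 + 25/1.5 = 17.667.
Overall M = m_obj x M_eye = (-7.692)(17.667) = -135.90.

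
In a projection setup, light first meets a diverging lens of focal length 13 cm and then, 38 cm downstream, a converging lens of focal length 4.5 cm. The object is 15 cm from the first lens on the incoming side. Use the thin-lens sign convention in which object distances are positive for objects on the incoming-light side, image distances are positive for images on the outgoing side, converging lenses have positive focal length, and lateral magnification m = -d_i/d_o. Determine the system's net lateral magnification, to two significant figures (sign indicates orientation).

First lens: d_i1 = 1/(1/(-13) - 1/15) = -6.964 cm.
m_1 = -(-6.964)/15 = 0.4643.
The intermediate image is virtual, 6.964 cm to the left of lens 1, so d_o2 = L - d_i1 = 38 - (-6.964) = 44.964 cm.
Second lens: d_i2 = 1/(1/4.5 - 1/(44.964)) = 5.000 cm.
m_2 = -(5.000)/(44.964) = -0.1112.
The system's lateral magnification is m_1 m_2 = (0.4643)(-0.1112) = -0.0516.

-0.052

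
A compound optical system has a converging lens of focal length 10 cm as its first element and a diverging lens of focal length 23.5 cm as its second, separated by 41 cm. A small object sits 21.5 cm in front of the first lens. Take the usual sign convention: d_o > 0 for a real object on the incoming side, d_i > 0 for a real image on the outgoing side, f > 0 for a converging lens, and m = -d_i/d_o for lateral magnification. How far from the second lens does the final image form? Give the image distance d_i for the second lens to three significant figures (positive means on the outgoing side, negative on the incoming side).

First lens: d_i1 = 1/(1/10 - 1/21.5) = 18.696 cm.
The intermediate image is 18.696 cm to the right of lens 1, so d_o2 = L - d_i1 = 41 - 18.696 = 22.304 cm.
Second lens: d_i2 = 1/(1/(-23.5) - 1/(22.304)) = -11.443 cm.

-11.4 cm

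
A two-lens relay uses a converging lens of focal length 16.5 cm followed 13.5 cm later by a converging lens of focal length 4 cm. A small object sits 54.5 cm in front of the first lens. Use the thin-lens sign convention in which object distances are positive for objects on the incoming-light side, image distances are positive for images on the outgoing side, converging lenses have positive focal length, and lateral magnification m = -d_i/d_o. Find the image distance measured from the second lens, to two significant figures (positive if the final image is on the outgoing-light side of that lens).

Applying the thin-lens equation to the first lens, 1/16.5 = 1/54.5 + 1/d_i1, which gives d_i1 = 23.664 cm.
This image would form 23.664 cm past lens 1, i.e. 10.164 cm beyond lens 2, so it is a virtual object for lens 2: d_o2 = 13.5 - 23.664 = -10.164 cm.
Applying the thin-lens equation again with f_2 = 4 cm and d_o2 = -10.164 cm gives d_i2 = 2.870 cm.

2.9 cm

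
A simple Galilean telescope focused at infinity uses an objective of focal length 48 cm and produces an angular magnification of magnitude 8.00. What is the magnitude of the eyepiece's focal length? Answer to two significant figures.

|M| = f_obj/|f_eye|, so |f_eye| = f_obj/|M| = 48/8.0 = 6.000 cm.
(The eyepiece is diverging, so its signed focal length is -6.000 cm.)

6.0 cm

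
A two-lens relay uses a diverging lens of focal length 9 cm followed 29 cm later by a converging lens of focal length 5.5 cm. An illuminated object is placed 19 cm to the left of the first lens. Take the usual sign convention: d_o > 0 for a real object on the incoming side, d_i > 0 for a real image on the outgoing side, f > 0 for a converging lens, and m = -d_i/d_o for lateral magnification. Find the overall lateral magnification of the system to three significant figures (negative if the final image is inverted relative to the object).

Lens 1: 1/d_i1 = 1/f_1 - 1/d_o1 = 1/(-9) - 1/19 = -0.16374 cm^-1, so d_i1 = -6.107 cm.
m_1 = -(-6.107)/19 = 0.3214.
With d_i1 < 0 the first image is virtual and lies on the object side; the object distance for lens 2 is d_o2 = 29 - (-6.107) = 35.107 cm.
Lens 2: 1/d_i2 = 1/f_2 - 1/d_o2 = 1/5.5 - 1/(35.107) = 0.15333 cm^-1, so d_i2 = 6.522 cm.
m_2 = -(6.522)/(35.107) = -0.1858.
Overall magnification: m = m_1 m_2 = -0.0597.

-0.0597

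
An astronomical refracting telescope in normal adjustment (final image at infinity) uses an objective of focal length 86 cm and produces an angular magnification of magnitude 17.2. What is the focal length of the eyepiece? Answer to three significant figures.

5.00 cm

|M| = f_obj/f_eye, so f_eye = f_obj/|M| = 86/17.2 = 5.000 cm.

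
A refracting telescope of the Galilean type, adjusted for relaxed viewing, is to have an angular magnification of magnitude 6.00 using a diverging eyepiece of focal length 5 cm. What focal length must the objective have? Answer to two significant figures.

30 cm

|M| = f_obj/|f_eye|, so f_obj = |M| x |f_eye| = 6.0 x 5 = 30.000 cm.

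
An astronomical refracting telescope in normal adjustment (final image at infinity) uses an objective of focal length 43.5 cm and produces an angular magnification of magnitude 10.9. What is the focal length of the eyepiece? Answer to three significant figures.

3.99 cm

|M| = f_obj/f_eye, so f_eye = f_obj/|M| = 43.5/10.9 = 3.991 cm.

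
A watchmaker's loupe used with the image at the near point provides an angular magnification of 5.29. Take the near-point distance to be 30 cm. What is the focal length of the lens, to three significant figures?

For the image at the near point, M = 1 + D/f.
f = D/(M - 1) = 30/(5.29 - 1) = 6.993 cm.

6.99 cm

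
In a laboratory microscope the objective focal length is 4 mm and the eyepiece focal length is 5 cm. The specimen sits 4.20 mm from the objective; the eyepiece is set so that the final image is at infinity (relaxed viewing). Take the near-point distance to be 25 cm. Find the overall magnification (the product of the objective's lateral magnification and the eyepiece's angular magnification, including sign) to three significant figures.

Convert to cm: f_obj = 4 mm = 0.4 cm; d_o = 4.20 mm = 0.42 cm.
Objective: 1/d_i = 1/f_obj - 1/d_o = 1/0.4 - 1/0.42 = 0.11905 cm^-1, so d_i = 8.400 cm.
m_obj = -d_i/d_o = -8.400/0.42 = -20.000.
Eyepiece angular magnification (image at infinity): M_eye = D/f_e = 25/5 = 5.000.
Overall M = m_obj x M_eye = (-20.000)(5.000) = -100.00.

-100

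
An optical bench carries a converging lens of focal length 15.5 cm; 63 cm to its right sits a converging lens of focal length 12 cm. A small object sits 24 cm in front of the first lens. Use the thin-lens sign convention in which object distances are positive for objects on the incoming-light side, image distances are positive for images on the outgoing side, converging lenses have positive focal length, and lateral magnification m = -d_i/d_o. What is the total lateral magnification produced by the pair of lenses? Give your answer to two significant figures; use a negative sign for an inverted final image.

First lens: d_i1 = 1/(1/15.5 - 1/24) = 43.765 cm.
m_1 = -(43.765)/24 = -1.8235.
Object distance for lens 2: d_o2 = 63 - 43.765 = 19.235 cm.
Second lens: d_i2 = 1/(1/12 - 1/(19.235)) = 31.902 cm.
m_2 = -(31.902)/(19.235) = -1.6585.
Total m = m_1 x m_2 = (-1.8235)(-1.6585) = 3.0244.

3.0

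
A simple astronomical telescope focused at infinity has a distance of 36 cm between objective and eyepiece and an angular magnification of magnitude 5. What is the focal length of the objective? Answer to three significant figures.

In normal adjustment the tube length equals f_obj + f_eye and |M| = f_obj/f_eye.
So f_obj = 5 f_eye and 5 f_eye + f_eye = 36 cm, giving f_eye = 36/6 = 6.000 cm and f_obj = 30.000 cm.

30.0 cm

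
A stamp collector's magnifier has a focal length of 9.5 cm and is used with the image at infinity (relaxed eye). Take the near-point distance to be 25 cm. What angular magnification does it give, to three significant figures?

2.63

M = D/f = 25/9.5 = 2.632.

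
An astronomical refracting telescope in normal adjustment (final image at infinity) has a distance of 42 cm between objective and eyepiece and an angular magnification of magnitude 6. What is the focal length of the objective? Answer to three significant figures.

36.0 cm

In normal adjustment the tube length equals f_obj + f_eye and |M| = f_obj/f_eye.
So f_obj = 6 f_eye and 6 f_eye + f_eye = 42 cm, giving f_eye = 42/7 = 6.000 cm and f_obj = 36.000 cm.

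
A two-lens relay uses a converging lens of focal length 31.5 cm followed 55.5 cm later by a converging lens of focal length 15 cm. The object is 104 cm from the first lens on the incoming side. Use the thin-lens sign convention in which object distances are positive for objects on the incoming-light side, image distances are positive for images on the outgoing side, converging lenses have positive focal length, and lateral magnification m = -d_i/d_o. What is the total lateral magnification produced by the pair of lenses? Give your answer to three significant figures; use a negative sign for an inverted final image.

Applying the thin-lens equation to the first lens, 1/31.5 = 1/104 + 1/d_i1, which gives d_i1 = 45.186 cm.
Its lateral magnification is m_1 = -d_i1/d_o1 = -(45.186)/104 = -0.4345.
The intermediate image is 45.186 cm to the right of lens 1, so d_o2 = L - d_i1 = 55.5 - 45.186 = 10.314 cm.
Applying the thin-lens equation again with f_2 = 15 cm and d_o2 = 10.314 cm gives d_i2 = -33.013 cm.
m_2 = -(-33.013)/(10.314) = 3.2009.
Overall magnification: m = m_1 m_2 = -1.3907.

-1.39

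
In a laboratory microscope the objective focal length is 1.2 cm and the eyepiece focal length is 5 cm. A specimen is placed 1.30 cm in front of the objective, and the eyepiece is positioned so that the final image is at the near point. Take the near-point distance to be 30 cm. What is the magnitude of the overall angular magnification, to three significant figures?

Objective: 1/d_i = 1/f_obj - 1/d_o = 1/1.2 - 1/1.30 = 0.06410 cm^-1, so d_i = 15.600 cm.
m_obj = -d_i/d_o = -15.600/1.30 = -12.000.
Eyepiece angular magnification (image at near point): M_eye = 1 + D/f_e = 1 + 30/5 = 7.000.
Overall M = m_obj x M_eye = (-12.000)(7.000) = -84.00.
|M| = 84.00.

84.0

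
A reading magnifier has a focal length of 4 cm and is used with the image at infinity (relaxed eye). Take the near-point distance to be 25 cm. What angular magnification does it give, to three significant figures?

M = D/f = 25/4 = 6.250.

6.25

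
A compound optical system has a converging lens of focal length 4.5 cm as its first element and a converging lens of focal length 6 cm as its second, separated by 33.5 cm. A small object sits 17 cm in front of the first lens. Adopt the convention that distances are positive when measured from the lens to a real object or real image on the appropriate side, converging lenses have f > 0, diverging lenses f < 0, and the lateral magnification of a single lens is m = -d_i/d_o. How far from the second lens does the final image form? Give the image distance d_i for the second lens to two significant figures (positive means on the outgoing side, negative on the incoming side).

Lens 1: 1/d_i1 = 1/f_1 - 1/d_o1 = 1/4.5 - 1/17 = 0.16340 cm^-1, so d_i1 = 6.120 cm.
The intermediate image is 6.120 cm to the right of lens 1, so d_o2 = L - d_i1 = 33.5 - 6.120 = 27.380 cm.
Lens 2: 1/d_i2 = 1/f_2 - 1/d_o2 = 1/6 - 1/(27.380) = 0.13014 cm^-1, so d_i2 = 7.684 cm.

7.7 cm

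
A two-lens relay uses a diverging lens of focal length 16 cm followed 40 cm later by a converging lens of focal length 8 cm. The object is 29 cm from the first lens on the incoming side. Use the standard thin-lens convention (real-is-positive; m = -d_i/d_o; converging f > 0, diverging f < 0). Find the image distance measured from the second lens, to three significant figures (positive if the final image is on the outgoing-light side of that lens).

9.51 cm

First lens: d_i1 = 1/(1/(-16) - 1/29) = -10.311 cm.
With d_i1 < 0 the first image is virtual and lies on the object side; the object distance for lens 2 is d_o2 = 40 - (-10.311) = 50.311 cm.
Second lens: d_i2 = 1/(1/8 - 1/(50.311)) = 9.513 cm.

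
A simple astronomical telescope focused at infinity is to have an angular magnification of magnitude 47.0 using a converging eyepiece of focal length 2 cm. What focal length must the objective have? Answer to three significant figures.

94.0 cm

|M| = f_obj/|f_eye|, so f_obj = |M| x |f_eye| = 47.0 x 2 = 94.000 cm.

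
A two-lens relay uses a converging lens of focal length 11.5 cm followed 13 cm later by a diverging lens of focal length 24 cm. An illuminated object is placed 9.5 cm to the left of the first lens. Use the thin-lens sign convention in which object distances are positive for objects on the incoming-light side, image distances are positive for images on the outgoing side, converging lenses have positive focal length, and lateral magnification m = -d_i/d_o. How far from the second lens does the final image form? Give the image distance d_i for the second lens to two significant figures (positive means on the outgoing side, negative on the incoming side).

Applying the thin-lens equation to the first lens, 1/11.5 = 1/9.5 + 1/d_i1, which gives d_i1 = -54.625 cm.
The intermediate image is virtual, 54.625 cm to the left of lens 1, so d_o2 = L - d_i1 = 13 - (-54.625) = 67.625 cm.
Applying the thin-lens equation again with f_2 = -24 cm and d_o2 = 67.625 cm gives d_i2 = -17.714 cm.

-18 cm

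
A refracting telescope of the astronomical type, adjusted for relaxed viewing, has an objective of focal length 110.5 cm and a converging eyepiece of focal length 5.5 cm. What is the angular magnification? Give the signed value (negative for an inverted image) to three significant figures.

M = -f_obj/f_eye = -110.5/(5.5) = -20.091.

-20.1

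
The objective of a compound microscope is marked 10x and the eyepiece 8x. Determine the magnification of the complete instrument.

80

The overall magnification of a compound microscope is the product of the objective and eyepiece magnifications:
M = M_obj x M_eye = 10 x 8 = 80.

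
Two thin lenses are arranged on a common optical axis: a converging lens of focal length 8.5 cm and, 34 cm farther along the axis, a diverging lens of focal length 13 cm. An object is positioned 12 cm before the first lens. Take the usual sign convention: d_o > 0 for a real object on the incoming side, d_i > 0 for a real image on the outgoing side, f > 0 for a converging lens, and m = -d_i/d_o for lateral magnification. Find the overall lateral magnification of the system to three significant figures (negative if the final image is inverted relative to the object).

Applying the thin-lens equation to the first lens, 1/8.5 = 1/12 + 1/d_i1, which gives d_i1 = 29.143 cm.
Its lateral magnification is m_1 = -d_i1/d_o1 = -(29.143)/12 = -2.4286.
Object distance for lens 2: d_o2 = 34 - 29.143 = 4.857 cm.
Applying the thin-lens equation again with f_2 = -13 cm and d_o2 = 4.857 cm gives d_i2 = -3.536 cm.
m_2 = -(-3.536)/(4.857) = 0.7280.
The system's lateral magnification is m_1 m_2 = (-2.4286)(0.7280) = -1.7680.

-1.77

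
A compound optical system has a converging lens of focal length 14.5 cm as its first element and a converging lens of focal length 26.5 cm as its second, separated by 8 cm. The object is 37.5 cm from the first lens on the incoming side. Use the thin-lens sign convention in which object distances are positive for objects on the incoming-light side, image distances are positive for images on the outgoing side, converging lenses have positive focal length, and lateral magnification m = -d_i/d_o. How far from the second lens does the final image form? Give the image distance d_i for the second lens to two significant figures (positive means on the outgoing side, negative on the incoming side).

9.8 cm

Lens 1: 1/d_i1 = 1/f_1 - 1/d_o1 = 1/14.5 - 1/37.5 = 0.04230 cm^-1, so d_i1 = 23.641 cm.
This image would form 23.641 cm past lens 1, i.e. 15.641 cm beyond lens 2, so it is a virtual object for lens 2: d_o2 = 8 - 23.641 = -15.641 cm.
Lens 2: 1/d_i2 = 1/f_2 - 1/d_o2 = 1/26.5 - 1/(-15.641) = 0.10167 cm^-1, so d_i2 = 9.836 cm.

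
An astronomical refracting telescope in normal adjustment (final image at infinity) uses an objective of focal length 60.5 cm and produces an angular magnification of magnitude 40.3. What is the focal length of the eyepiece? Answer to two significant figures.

|M| = f_obj/f_eye, so f_eye = f_obj/|M| = 60.5/40.3 = 1.501 cm.

1.5 cm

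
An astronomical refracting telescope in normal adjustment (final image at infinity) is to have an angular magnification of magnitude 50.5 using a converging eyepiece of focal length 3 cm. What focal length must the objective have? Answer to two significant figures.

150 cm

|M| = f_obj/|f_eye|, so f_obj = |M| x |f_eye| = 50.5 x 3 = 151.500 cm.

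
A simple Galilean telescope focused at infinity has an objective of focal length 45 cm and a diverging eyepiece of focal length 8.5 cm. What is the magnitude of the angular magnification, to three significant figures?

|M| = f_obj/|f_eye| = 45/8.5 = 5.294.

5.29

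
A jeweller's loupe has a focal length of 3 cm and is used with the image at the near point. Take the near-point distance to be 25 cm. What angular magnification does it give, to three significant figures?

9.33

M = 1 + D/f = 1 + 25/3 = 9.333.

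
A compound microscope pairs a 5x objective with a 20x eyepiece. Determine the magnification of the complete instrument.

100

The overall magnification of a compound microscope is the product of the objective and eyepiece magnifications:
M = M_obj x M_eye = 5 x 20 = 100.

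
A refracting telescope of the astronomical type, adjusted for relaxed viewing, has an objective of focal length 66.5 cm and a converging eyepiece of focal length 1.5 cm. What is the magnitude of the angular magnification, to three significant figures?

44.3

|M| = f_obj/|f_eye| = 66.5/1.5 = 44.333.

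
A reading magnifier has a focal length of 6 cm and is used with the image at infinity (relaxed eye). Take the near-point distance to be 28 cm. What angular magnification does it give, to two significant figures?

M = D/f = 28/6 = 4.667.

4.7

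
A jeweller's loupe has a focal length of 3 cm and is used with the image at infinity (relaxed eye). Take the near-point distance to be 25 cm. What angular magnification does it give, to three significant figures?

8.33

M = D/f = 25/3 = 8.333.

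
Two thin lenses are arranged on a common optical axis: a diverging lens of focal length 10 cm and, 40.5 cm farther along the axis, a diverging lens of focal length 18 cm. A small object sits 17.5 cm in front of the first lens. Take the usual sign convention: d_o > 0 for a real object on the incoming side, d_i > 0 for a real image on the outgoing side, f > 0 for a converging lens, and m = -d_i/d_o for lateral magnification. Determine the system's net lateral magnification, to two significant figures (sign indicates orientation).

First lens: d_i1 = 1/(1/(-10) - 1/17.5) = -6.364 cm.
m_1 = -(-6.364)/17.5 = 0.3636.
The intermediate image is virtual, 6.364 cm to the left of lens 1, so d_o2 = L - d_i1 = 40.5 - (-6.364) = 46.864 cm.
Second lens: d_i2 = 1/(1/(-18) - 1/(46.864)) = -13.005 cm.
m_2 = -(-13.005)/(46.864) = 0.2775.
Total m = m_1 x m_2 = (0.3636)(0.2775) = 0.1009.

0.10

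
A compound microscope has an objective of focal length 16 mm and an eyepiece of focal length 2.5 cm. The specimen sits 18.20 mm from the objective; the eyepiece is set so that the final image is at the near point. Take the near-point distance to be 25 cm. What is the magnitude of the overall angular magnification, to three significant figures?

Convert to cm: f_obj = 16 mm = 1.6 cm; d_o = 18.20 mm = 1.82 cm.
Objective: 1/d_i = 1/f_obj - 1/d_o = 1/1.6 - 1/1.82 = 0.07555 cm^-1, so d_i = 13.236 cm.
m_obj = -d_i/d_o = -13.236/1.82 = -7.273.
Eyepiece angular magnification (image at near point): M_eye = 1 + D/f_e = 1 + 25/2.5 = 11.000.
Overall M = m_obj x M_eye = (-7.273)(11.000) = -80.00.
|M| = 80.00.

80.0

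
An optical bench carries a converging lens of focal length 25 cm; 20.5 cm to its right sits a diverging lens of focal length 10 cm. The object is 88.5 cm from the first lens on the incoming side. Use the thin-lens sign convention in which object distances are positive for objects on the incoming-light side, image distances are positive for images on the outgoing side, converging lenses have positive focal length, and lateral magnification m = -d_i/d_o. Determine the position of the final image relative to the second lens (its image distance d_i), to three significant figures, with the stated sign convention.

-33.0 cm

Applying the thin-lens equation to the first lens, 1/25 = 1/88.5 + 1/d_i1, which gives d_i1 = 34.843 cm.
This image would form 34.843 cm past lens 1, i.e. 14.343 cm beyond lens 2, so it is a virtual object for lens 2: d_o2 = 20.5 - 34.843 = -14.343 cm.
Applying the thin-lens equation again with f_2 = -10 cm and d_o2 = -14.343 cm gives d_i2 = -33.028 cm.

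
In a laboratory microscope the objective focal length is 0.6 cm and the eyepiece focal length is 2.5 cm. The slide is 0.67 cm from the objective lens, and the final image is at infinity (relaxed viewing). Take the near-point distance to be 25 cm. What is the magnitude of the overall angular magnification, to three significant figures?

Objective: 1/d_i = 1/f_obj - 1/d_o = 1/0.6 - 1/0.67 = 0.17413 cm^-1, so d_i = 5.743 cm.
m_obj = -d_i/d_o = -5.743/0.67 = -8.571.
Eyepiece angular magnification (image at infinity): M_eye = D/f_e = 25/2.5 = 10.000.
Overall M = m_obj x M_eye = (-8.571)(10.000) = -85.71.
|M| = 85.71.

85.7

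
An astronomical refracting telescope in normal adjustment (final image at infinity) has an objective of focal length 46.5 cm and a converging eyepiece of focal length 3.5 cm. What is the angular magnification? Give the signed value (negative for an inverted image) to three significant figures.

-13.3

M = -f_obj/f_eye = -46.5/(3.5) = -13.286.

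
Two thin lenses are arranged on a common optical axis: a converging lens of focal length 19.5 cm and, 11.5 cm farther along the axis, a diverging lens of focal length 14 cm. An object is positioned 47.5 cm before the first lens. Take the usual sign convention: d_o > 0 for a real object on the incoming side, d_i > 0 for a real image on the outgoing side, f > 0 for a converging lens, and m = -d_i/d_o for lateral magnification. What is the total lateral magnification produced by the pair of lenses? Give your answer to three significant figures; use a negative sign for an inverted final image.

1.29

First lens: d_i1 = 1/(1/19.5 - 1/47.5) = 33.080 cm.
m_1 = -(33.080)/47.5 = -0.6964.
Since 33.080 cm > 11.5 cm, the first image lies past the second lens and serves as a virtual object: d_o2 = L - d_i1 = -21.580 cm.
Second lens: d_i2 = 1/(1/(-14) - 1/(-21.580)) = -39.856 cm.
m_2 = -(-39.856)/(-21.580) = -1.8469.
The system's lateral magnification is m_1 m_2 = (-0.6964)(-1.8469) = 1.2862.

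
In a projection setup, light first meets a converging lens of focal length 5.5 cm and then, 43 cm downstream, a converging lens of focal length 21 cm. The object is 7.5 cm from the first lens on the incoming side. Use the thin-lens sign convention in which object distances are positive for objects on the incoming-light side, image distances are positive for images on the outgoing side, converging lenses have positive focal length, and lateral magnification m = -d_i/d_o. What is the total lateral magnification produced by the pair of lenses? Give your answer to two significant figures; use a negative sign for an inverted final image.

First lens: d_i1 = 1/(1/5.5 - 1/7.5) = 20.625 cm.
m_1 = -(20.625)/7.5 = -2.7500.
That image sits 22.375 cm in front of the second lens, so d_o2 = 22.375 cm.
Second lens: d_i2 = 1/(1/21 - 1/(22.375)) = 341.727 cm.
m_2 = -(341.727)/(22.375) = -15.2727.
Overall magnification: m = m_1 m_2 = 42.0000.

42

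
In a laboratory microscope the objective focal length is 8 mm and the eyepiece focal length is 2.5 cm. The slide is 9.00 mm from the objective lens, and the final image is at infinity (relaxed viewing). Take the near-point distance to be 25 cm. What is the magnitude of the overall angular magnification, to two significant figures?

80

Convert to cm: f_obj = 8 mm = 0.8 cm; d_o = 9.00 mm = 0.90 cm.
Objective: 1/d_i = 1/f_obj - 1/d_o = 1/0.8 - 1/0.90 = 0.13889 cm^-1, so d_i = 7.200 cm.
m_obj = -d_i/d_o = -7.200/0.90 = -8.000.
Eyepiece angular magnification (image at infinity): M_eye = D/f_e = 25/2.5 = 10.000.
Overall M = m_obj x M_eye = (-8.000)(10.000) = -80.00.
|M| = 80.00.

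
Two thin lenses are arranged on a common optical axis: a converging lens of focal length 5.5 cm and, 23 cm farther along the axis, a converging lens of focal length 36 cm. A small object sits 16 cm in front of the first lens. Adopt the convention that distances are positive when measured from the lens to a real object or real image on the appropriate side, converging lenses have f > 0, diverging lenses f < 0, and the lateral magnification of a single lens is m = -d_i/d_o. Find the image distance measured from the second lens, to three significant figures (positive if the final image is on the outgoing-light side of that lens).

Applying the thin-lens equation to the first lens, 1/5.5 = 1/16 + 1/d_i1, which gives d_i1 = 8.381 cm.
Object distance for lens 2: d_o2 = 23 - 8.381 = 14.619 cm.
Applying the thin-lens equation again with f_2 = 36 cm and d_o2 = 14.619 cm gives d_i2 = -24.615 cm.

-24.6 cm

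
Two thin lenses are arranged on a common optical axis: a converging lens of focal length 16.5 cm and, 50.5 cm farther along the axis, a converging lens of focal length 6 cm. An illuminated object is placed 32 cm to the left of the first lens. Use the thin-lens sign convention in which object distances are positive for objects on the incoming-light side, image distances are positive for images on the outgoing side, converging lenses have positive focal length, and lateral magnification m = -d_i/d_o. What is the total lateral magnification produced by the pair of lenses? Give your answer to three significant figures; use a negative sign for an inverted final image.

Applying the thin-lens equation to the first lens, 1/16.5 = 1/32 + 1/d_i1, which gives d_i1 = 34.065 cm.
Its lateral magnification is m_1 = -d_i1/d_o1 = -(34.065)/32 = -1.0645.
That image sits 16.435 cm in front of the second lens, so d_o2 = 16.435 cm.
Applying the thin-lens equation again with f_2 = 6 cm and d_o2 = 16.435 cm gives d_i2 = 9.450 cm.
m_2 = -(9.450)/(16.435) = -0.5750.
Total m = m_1 x m_2 = (-1.0645)(-0.5750) = 0.6121.

0.612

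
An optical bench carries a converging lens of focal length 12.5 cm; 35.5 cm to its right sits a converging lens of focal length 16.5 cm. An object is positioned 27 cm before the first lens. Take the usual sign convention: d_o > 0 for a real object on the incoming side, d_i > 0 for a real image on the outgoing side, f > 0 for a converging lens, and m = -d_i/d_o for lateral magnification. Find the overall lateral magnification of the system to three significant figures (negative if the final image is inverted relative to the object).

First lens: d_i1 = 1/(1/12.5 - 1/27) = 23.276 cm.
m_1 = -(23.276)/27 = -0.8621.
That image sits 12.224 cm in front of the second lens, so d_o2 = 12.224 cm.
Second lens: d_i2 = 1/(1/16.5 - 1/(12.224)) = -47.171 cm.
m_2 = -(-47.171)/(12.224) = 3.8589.
Total m = m_1 x m_2 = (-0.8621)(3.8589) = -3.3266.

-3.33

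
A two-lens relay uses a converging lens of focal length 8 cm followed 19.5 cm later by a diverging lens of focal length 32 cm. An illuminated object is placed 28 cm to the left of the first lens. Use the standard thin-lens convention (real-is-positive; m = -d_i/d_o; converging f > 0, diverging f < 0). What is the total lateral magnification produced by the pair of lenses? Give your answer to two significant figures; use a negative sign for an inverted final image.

Lens 1: 1/d_i1 = 1/f_1 - 1/d_o1 = 1/8 - 1/28 = 0.08929 cm^-1, so d_i1 = 11.200 cm.
m_1 = -(11.200)/28 = -0.4000.
That image sits 8.300 cm in front of the second lens, so d_o2 = 8.300 cm.
Lens 2: 1/d_i2 = 1/f_2 - 1/d_o2 = 1/(-32) - 1/(8.300) = -0.15173 cm^-1, so d_i2 = -6.591 cm.
m_2 = -(-6.591)/(8.300) = 0.7940.
Overall magnification: m = m_1 m_2 = -0.3176.

-0.32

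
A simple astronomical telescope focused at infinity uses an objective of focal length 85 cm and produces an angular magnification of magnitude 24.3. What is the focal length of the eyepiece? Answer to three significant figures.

|M| = f_obj/f_eye, so f_eye = f_obj/|M| = 85/24.3 = 3.498 cm.

3.50 cm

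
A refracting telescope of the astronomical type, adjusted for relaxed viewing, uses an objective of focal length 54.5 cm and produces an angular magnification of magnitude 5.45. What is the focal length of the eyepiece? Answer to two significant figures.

10 cm

|M| = f_obj/f_eye, so f_eye = f_obj/|M| = 54.5/5.45 = 10.000 cm.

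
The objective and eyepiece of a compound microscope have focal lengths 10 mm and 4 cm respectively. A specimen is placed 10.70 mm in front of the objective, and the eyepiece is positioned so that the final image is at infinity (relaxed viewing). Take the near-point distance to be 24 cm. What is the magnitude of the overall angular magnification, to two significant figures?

Convert to cm: f_obj = 10 mm = 1 cm; d_o = 10.70 mm = 1.07 cm.
Objective: 1/d_i = 1/f_obj - 1/d_o = 1/1 - 1/1.07 = 0.06542 cm^-1, so d_i = 15.286 cm.
m_obj = -d_i/d_o = -15.286/1.07 = -14.286.
Eyepiece angular magnification (image at infinity): M_eye = D/f_e = 24/4 = 6.000.
Overall M = m_obj x M_eye = (-14.286)(6.000) = -85.71.
|M| = 85.71.

86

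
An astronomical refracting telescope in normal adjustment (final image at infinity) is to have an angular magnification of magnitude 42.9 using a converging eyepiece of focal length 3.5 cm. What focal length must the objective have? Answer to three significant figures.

150 cm

|M| = f_obj/|f_eye|, so f_obj = |M| x |f_eye| = 42.9 x 3.5 = 150.150 cm.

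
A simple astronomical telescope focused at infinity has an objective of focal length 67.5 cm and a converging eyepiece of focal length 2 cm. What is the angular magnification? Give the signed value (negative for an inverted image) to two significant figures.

-34

M = -f_obj/f_eye = -67.5/(2) = -33.750.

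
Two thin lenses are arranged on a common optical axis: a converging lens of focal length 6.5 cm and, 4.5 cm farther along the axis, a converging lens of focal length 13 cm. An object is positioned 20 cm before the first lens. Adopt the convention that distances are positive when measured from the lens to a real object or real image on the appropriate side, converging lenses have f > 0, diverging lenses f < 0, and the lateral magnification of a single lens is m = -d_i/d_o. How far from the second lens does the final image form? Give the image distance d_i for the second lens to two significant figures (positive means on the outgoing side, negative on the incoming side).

3.7 cm

Applying the thin-lens equation to the first lens, 1/6.5 = 1/20 + 1/d_i1, which gives d_i1 = 9.630 cm.
This image would form 9.630 cm past lens 1, i.e. 5.130 cm beyond lens 2, so it is a virtual object for lens 2: d_o2 = 4.5 - 9.630 = -5.130 cm.
Applying the thin-lens equation again with f_2 = 13 cm and d_o2 = -5.130 cm gives d_i2 = 3.678 cm.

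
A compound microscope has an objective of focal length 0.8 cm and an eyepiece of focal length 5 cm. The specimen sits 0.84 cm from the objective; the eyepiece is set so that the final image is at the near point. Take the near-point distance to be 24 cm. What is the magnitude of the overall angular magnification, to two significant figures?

120

Objective: 1/d_i = 1/f_obj - 1/d_o = 1/0.8 - 1/0.84 = 0.05952 cm^-1, so d_i = 16.800 cm.
m_obj = -d_i/d_o = -16.800/0.84 = -20.000.
Eyepiece angular magnification (image at near point): M_eye = 1 + D/f_e = 1 + 24/5 = 5.800.
Overall M = m_obj x M_eye = (-20.000)(5.800) = -116.00.
|M| = 116.00.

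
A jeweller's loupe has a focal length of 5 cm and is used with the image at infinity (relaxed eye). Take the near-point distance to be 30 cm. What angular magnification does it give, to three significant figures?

6.00

M = D/f = 30/5 = 6.000.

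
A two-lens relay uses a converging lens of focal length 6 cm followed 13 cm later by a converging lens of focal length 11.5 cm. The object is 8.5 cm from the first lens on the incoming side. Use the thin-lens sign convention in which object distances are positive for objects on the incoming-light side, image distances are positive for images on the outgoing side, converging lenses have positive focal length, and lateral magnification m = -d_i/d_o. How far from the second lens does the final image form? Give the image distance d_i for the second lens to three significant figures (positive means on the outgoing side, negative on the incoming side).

Lens 1: 1/d_i1 = 1/f_1 - 1/d_o1 = 1/6 - 1/8.5 = 0.04902 cm^-1, so d_i1 = 20.400 cm.
This image would form 20.400 cm past lens 1, i.e. 7.400 cm beyond lens 2, so it is a virtual object for lens 2: d_o2 = 13 - 20.400 = -7.400 cm.
Lens 2: 1/d_i2 = 1/f_2 - 1/d_o2 = 1/11.5 - 1/(-7.400) = 0.22209 cm^-1, so d_i2 = 4.503 cm.

4.50 cm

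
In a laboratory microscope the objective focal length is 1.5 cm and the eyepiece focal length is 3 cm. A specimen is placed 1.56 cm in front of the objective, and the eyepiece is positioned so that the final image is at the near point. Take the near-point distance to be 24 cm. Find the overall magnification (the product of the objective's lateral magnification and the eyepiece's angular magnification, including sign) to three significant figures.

-225

Objective: 1/d_i = 1/f_obj - 1/d_o = 1/1.5 - 1/1.56 = 0.02564 cm^-1, so d_i = 39.000 cm.
m_obj = -d_i/d_o = -39.000/1.56 = -25.000.
Eyepiece angular magnification (image at near point): M_eye = 1 + D/f_e = 1 + 24/3 = 9.000.
Overall M = m_obj x M_eye = (-25.000)(9.000) = -225.00.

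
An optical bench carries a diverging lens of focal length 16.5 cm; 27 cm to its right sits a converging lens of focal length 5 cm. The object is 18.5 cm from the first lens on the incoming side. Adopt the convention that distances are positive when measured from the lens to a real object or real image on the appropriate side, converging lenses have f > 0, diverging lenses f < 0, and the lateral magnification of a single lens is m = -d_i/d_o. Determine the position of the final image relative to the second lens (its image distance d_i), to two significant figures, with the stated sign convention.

Applying the thin-lens equation to the first lens, 1/(-16.5) = 1/18.5 + 1/d_i1, which gives d_i1 = -8.721 cm.
The intermediate image is virtual, 8.721 cm to the left of lens 1, so d_o2 = L - d_i1 = 27 - (-8.721) = 35.721 cm.
Applying the thin-lens equation again with f_2 = 5 cm and d_o2 = 35.721 cm gives d_i2 = 5.814 cm.

5.8 cm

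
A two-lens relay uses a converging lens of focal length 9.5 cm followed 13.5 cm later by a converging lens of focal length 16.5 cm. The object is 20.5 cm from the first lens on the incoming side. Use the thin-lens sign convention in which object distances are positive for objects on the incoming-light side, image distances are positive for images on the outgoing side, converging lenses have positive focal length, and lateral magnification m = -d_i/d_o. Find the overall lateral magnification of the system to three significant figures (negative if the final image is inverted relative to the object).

First lens: d_i1 = 1/(1/9.5 - 1/20.5) = 17.705 cm.
m_1 = -(17.705)/20.5 = -0.8636.
This image would form 17.705 cm past lens 1, i.e. 4.205 cm beyond lens 2, so it is a virtual object for lens 2: d_o2 = 13.5 - 17.705 = -4.205 cm.
Second lens: d_i2 = 1/(1/16.5 - 1/(-4.205)) = 3.351 cm.
m_2 = -(3.351)/(-4.205) = 0.7969.
Overall magnification: m = m_1 m_2 = -0.6883.

-0.688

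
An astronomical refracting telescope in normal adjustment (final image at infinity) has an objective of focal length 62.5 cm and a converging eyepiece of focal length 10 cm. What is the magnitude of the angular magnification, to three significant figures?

|M| = f_obj/|f_eye| = 62.5/10 = 6.250.

6.25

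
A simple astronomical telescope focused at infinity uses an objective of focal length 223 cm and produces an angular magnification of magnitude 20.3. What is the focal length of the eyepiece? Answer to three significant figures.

11.0 cm

|M| = f_obj/f_eye, so f_eye = f_obj/|M| = 223/20.3 = 10.985 cm.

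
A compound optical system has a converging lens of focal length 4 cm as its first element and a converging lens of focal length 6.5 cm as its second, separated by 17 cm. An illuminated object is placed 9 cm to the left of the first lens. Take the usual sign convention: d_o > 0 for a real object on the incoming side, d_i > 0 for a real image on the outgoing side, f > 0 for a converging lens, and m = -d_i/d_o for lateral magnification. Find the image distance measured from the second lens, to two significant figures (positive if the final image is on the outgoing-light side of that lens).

Applying the thin-lens equation to the first lens, 1/4 = 1/9 + 1/d_i1, which gives d_i1 = 7.200 cm.
The intermediate image is 7.200 cm to the right of lens 1, so d_o2 = L - d_i1 = 17 - 7.200 = 9.800 cm.
Applying the thin-lens equation again with f_2 = 6.5 cm and d_o2 = 9.800 cm gives d_i2 = 19.303 cm.

19 cm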